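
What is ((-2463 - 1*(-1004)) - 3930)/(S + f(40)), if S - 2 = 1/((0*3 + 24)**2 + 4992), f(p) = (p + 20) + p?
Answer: -30005952/567937 ≈ -52.833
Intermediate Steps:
f(p) = 20 + 2*p (f(p) = (20 + p) + p = 20 + 2*p)
S = 11137/5568 (S = 2 + 1/((0*3 + 24)**2 + 4992) = 2 + 1/((0 + 24)**2 + 4992) = 2 + 1/(24**2 + 4992) = 2 + 1/(576 + 4992) = 2 + 1/5568 = 11137/5568 ≈ 2.0002)
((-2463 - 1*(-1004)) - 3930)/(S + f(40)) = ((-2463 - 1*(-1004)) - 3930)/(11137/5568 + (20 + 2*40)) = ((-2463 + 1004) - 3930)/(11137/5568 + (20 + 80)) = (-1459 - 3930)/(11137/5568 + 100) = -5389/567937/5568 = -5389*5568/567937 = -30005952/567937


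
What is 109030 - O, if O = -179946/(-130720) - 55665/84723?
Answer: 201249708620107/1845831760 ≈ 1.0903e+5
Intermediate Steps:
O = 1328172693/1845831760 (O = -179946*(-1/130720) - 55665*1/84723 = 89973/65360 - 18555/28241 = 1328172693/1845831760 ≈ 0.71955)
109030 - O = 109030 - 1*1328172693/1845831760 = 109030 - 1328172693/1845831760 = 201249708620107/1845831760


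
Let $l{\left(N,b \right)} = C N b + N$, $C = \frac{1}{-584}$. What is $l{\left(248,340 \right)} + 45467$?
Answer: $\frac{3326655}{73} \approx 45571.0$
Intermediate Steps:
$C = - \frac{1}{584} \approx -0.0017123$
$l{\left(N,b \right)} = N - \frac{N b}{584}$ ($l{\left(N,b \right)} = - \frac{N}{584} b + N = - \frac{N b}{584} + N = N - \frac{N b}{584}$)
$l{\left(248,340 \right)} + 45467 = \frac{1}{584} \cdot 248 \left(584 - 340\right) + 45467 = \frac{1}{584} \cdot 248 \cdot 244 + 45467 = \frac{7564}{73} + 45467 = \frac{3326655}{73}$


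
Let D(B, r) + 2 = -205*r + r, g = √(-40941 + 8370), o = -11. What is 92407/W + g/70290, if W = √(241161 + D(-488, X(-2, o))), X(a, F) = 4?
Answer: 92407*√240343/240343 + I*√3619/23430 ≈ 188.49 + 0.0025676*I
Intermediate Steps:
g = 3*I*√3619 (g = √(-32571) = 3*I*√3619 ≈ 180.47*I)
D(B, r) = -2 - 204*r (D(B, r) = -2 + (-205*r + r) = -2 - 204*r)
W = √240343 (W = √(241161 + (-2 - 204*4)) = √(241161 + (-2 - 816)) = √(241161 - 818) = √240343 ≈ 490.25)
92407/W + g/70290 = 92407/(√240343) + (3*I*√3619)/70290 = 92407*(√240343/240343) + (3*I*√3619)*(1/70290) = 92407*√240343/240343 + I*√3619/23430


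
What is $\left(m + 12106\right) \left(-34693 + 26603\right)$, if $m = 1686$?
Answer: $-111577280$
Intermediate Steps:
$\left(m + 12106\right) \left(-34693 + 26603\right) = \left(1686 + 12106\right) \left(-34693 + 26603\right) = 13792 \left(-8090\right) = -111577280$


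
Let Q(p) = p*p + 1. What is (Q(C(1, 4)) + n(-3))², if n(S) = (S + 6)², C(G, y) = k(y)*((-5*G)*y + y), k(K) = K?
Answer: 16859236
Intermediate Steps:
C(G, y) = y*(y - 5*G*y) (C(G, y) = y*((-5*G)*y + y) = y*(-5*G*y + y) = y*(y - 5*G*y))
n(S) = (6 + S)²
Q(p) = 1 + p² (Q(p) = p² + 1 = 1 + p²)
(Q(C(1, 4)) + n(-3))² = ((1 + (4²*(1 - 5*1))²) + (6 - 3)²)² = ((1 + (16*(1 - 5))²) + 3²)² = ((1 + (16*(-4))²) + 9)² = ((1 + (-64)²) + 9)² = ((1 + 4096) + 9)² = (4097 + 9)² = 4106² = 16859236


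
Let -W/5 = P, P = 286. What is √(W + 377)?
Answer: 9*I*√13 ≈ 32.45*I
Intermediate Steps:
W = -1430 (W = -5*286 = -1430)
√(W + 377) = √(-1430 + 377) = √(-1053) = 9*I*√13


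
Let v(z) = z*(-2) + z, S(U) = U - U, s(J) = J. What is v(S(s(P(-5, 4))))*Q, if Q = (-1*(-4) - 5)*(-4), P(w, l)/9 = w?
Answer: 0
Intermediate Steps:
P(w, l) = 9*w
S(U) = 0
Q = 4 (Q = (4 - 5)*(-4) = -1*(-4) = 4)
v(z) = -z (v(z) = -2*z + z = -z)
v(S(s(P(-5, 4))))*Q = -1*0*4 = 0*4 = 0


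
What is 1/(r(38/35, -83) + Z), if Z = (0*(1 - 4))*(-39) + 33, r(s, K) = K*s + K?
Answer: -35/4904 ≈ -0.0071370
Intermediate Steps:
r(s, K) = K + K*s
Z = 33 (Z = (0*(-3))*(-39) + 33 = 0*(-39) + 33 = 0 + 33 = 33)
1/(r(38/35, -83) + Z) = 1/(-83*(1 + 38/35) + 33) = 1/(-83*73/35 + 33) = 1/(-6059/35 + 33) = 1/(-4904/35) = -35/4904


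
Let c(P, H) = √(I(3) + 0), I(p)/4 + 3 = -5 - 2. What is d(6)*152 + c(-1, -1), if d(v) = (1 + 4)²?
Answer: 3800 + 2*I*√10 ≈ 3800.0 + 6.3246*I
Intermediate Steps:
d(v) = 25 (d(v) = 5² = 25)
I(p) = -40 (I(p) = -12 + 4*(-5 - 2) = -12 + 4*(-7) = -12 - 28 = -40)
c(P, H) = 2*I*√10 (c(P, H) = √(-40 + 0) = √(-40) = 2*I*√10)
d(6)*152 + c(-1, -1) = 25*152 + 2*I*√10 = 3800 + 2*I*√10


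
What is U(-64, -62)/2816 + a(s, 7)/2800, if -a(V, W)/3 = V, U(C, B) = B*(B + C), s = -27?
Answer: 345339/123200 ≈ 2.8031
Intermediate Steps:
a(V, W) = -3*V
U(-64, -62)/2816 + a(s, 7)/2800 = -62*(-62 - 64)/2816 - 3*(-27)/2800 = -62*(-126)*(1/2816) + 81*(1/2800) = 7812*(1/2816) + 81/2800 = 1953/704 + 81/2800 = 345339/123200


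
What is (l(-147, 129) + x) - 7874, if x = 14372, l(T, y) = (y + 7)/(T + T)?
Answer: 955138/147 ≈ 6497.5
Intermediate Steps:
l(T, y) = (7 + y)/(2*T) (l(T, y) = (7 + y)/((2*T)) = (7 + y)*(1/(2*T)) = (7 + y)/(2*T))
(l(-147, 129) + x) - 7874 = ((½)*(7 + 129)/(-147) + 14372) - 7874 = ((½)*(-1/147)*136 + 14372) - 7874 = (-68/147 + 14372) - 7874 = 2112616/147 - 7874 = 955138/147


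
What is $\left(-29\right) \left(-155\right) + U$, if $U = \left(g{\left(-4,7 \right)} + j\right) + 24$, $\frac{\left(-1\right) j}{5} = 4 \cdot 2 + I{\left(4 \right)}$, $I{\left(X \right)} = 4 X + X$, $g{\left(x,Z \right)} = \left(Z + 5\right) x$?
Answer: $4331$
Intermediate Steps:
$g{\left(x,Z \right)} = x \left(5 + Z\right)$ ($g{\left(x,Z \right)} = \left(5 + Z\right) x = x \left(5 + Z\right)$)
$I{\left(X \right)} = 5 X$
$j = -140$ ($j = - 5 \left(4 \cdot 2 + 5 \cdot 4\right) = - 5 \left(8 + 20\right) = \left(-5\right) 28 = -140$)
$U = -164$ ($U = \left(- 4 \left(5 + 7\right) - 140\right) + 24 = \left(\left(-4\right) 12 - 140\right) + 24 = \left(-48 - 140\right) + 24 = -188 + 24 = -164$)
$\left(-29\right) \left(-155\right) + U = \left(-29\right) \left(-155\right) - 164 = 4495 - 164 = 4331$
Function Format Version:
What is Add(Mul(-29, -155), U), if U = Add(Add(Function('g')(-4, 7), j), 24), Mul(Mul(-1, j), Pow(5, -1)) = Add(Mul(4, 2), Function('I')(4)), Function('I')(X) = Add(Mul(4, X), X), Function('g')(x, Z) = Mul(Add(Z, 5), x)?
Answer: 4331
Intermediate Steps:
Function('g')(x, Z) = Mul(x, Add(5, Z)) (Function('g')(x, Z) = Mul(Add(5, Z), x) = Mul(x, Add(5, Z)))
Function('I')(X) = Mul(5, X)
j = -140 (j = Mul(-5, Add(Mul(4, 2), Mul(5, 4))) = Mul(-5, Add(8, 20)) = Mul(-5, 28) = -140)
U = -164 (U = Add(Add(Mul(-4, Add(5, 7)), -140), 24) = Add(Add(Mul(-4, 12), -140), 24) = Add(Add(-48, -140), 24) = Add(-188, 24) = -164)
Add(Mul(-29, -155), U) = Add(Mul(-29, -155), -164) = Add(4495, -164) = 4331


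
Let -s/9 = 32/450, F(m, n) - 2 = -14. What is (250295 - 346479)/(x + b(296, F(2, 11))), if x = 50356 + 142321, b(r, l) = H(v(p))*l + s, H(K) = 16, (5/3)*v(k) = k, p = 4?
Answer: -2404600/4812109 ≈ -0.49970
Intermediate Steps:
v(k) = 3*k/5
F(m, n) = -12 (F(m, n) = 2 - 14 = -12)
s = -16/25 (s = -288/450 = -9*16/225 = -16/25 ≈ -0.64000)
b(r, l) = -16/25 + 16*l (b(r, l) = 16*l - 16/25 = -16/25 + 16*l)
x = 192677
(250295 - 346479)/(x + b(296, F(2, 11))) = (250295 - 346479)/(192677 + (-16/25 + 16*(-12))) = -96184/(192677 + (-16/25 - 192)) = -96184/(192677 - 4816/25) = -96184/4812109/25 = -96184*25/4812109 = -2404600/4812109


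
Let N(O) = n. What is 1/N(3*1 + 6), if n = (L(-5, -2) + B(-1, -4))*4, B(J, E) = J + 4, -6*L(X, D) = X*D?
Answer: 3/16 ≈ 0.18750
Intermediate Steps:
L(X, D) = -D*X/6 (L(X, D) = -X*D/6 = -D*X/6)
B(J, E) = 4 + J
n = 16/3 (n = (-1/6*(-2)*(-5) + (4 - 1))*4 = (-5/3 + 3)*4 = (4/3)*4 = 16/3 ≈ 5.3333)
N(O) = 16/3
1/N(3*1 + 6) = 1/(16/3) = 3/16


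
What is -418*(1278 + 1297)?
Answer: -1076350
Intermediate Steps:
-418*(1278 + 1297) = -418*2575 = -1076350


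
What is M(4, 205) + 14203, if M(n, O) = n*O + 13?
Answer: 15036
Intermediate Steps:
M(n, O) = 13 + O*n (M(n, O) = O*n + 13 = 13 + O*n)
M(4, 205) + 14203 = (13 + 205*4) + 14203 = (13 + 820) + 14203 = 833 + 14203 = 15036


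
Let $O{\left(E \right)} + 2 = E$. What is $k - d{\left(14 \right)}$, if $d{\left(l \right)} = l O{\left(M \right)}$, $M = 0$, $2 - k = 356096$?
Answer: $-356066$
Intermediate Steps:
$k = -356094$ ($k = 2 - 356096 = -356094$)
$O{\left(E \right)} = -2 + E$
$d{\left(l \right)} = - 2 l$ ($d{\left(l \right)} = l \left(-2 + 0\right) = l \left(-2\right) = - 2 l$)
$k - d{\left(14 \right)} = -356094 - \left(-2\right) 14 = -356094 - -28 = -356094 + 28 = -356066$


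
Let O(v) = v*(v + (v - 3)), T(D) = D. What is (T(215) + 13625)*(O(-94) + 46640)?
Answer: 893980960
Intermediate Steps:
O(v) = v*(-3 + 2*v) (O(v) = v*(v + (-3 + v)) = v*(-3 + 2*v))
(T(215) + 13625)*(O(-94) + 46640) = (215 + 13625)*(-94*(-3 + 2*(-94)) + 46640) = 13840*(-94*(-3 - 188) + 46640) = 13840*(-94*(-191) + 46640) = 13840*(17954 + 46640) = 13840*64594 = 893980960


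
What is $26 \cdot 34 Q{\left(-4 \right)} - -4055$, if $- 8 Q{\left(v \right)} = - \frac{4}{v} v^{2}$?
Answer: $2287$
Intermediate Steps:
$Q{\left(v \right)} = \frac{v}{2}$ ($Q{\left(v \right)} = - \frac{- \frac{4}{v} v^{2}}{8} = - \frac{\left(-4\right) v}{8} = \frac{v}{2}$)
$26 \cdot 34 Q{\left(-4 \right)} - -4055 = 26 \cdot 34 \cdot \frac{1}{2} \left(-4\right) - -4055 = 884 \left(-2\right) + 4055 = -1768 + 4055 = 2287$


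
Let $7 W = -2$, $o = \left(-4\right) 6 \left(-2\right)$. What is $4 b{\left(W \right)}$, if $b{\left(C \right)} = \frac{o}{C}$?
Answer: $-672$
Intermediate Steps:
$o = 48$ ($o = \left(-24\right) \left(-2\right) = 48$)
$W = - \frac{2}{7}$ ($W = \frac{1}{7} \left(-2\right) = - \frac{2}{7} \approx -0.28571$)
$b{\left(C \right)} = \frac{48}{C}$
$4 b{\left(W \right)} = 4 \frac{48}{- \frac{2}{7}} = 4 \cdot 48 \left(- \frac{7}{2}\right) = 4 \left(-168\right) = -672$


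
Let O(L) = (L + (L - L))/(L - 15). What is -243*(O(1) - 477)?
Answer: 1622997/14 ≈ 1.1593e+5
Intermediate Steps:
O(L) = L/(-15 + L) (O(L) = (L + 0)/(-15 + L) = L/(-15 + L))
-243*(O(1) - 477) = -243*(1/(-15 + 1) - 477) = -243*(1/(-14) - 477) = -243*(1*(-1/14) - 477) = -243*(-1/14 - 477) = -243*(-6679/14) = 1622997/14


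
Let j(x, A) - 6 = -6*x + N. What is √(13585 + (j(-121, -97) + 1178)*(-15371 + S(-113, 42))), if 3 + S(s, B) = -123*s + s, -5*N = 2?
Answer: I*√75471495/5 ≈ 1737.5*I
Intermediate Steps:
N = -⅖ (N = -⅕*2 = -⅖ ≈ -0.40000)
j(x, A) = 28/5 - 6*x (j(x, A) = 6 + (-6*x - ⅖) = 6 + (-⅖ - 6*x) = 28/5 - 6*x)
S(s, B) = -3 - 122*s (S(s, B) = -3 + (-123*s + s) = -3 - 122*s)
√(13585 + (j(-121, -97) + 1178)*(-15371 + S(-113, 42))) = √(13585 + ((28/5 - 6*(-121)) + 1178)*(-15371 + (-3 - 122*(-113)))) = √(13585 + ((28/5 + 726) + 1178)*(-15371 + (-3 + 13786))) = √(13585 + (3658/5 + 1178)*(-15371 + 13783)) = √(13585 + (9548/5)*(-1588)) = √(13585 - 15162224/5) = √(-15094299/5) = I*√75471495/5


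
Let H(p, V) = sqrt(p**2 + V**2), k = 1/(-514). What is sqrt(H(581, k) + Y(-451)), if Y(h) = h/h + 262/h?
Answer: sqrt(22519802844 + 104548114*sqrt(89182265957))/231814 ≈ 24.113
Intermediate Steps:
k = -1/514 ≈ -0.0019455
H(p, V) = sqrt(V**2 + p**2)
Y(h) = 1 + 262/h
sqrt(H(581, k) + Y(-451)) = sqrt(sqrt((-1/514)**2 + 581**2) + (262 - 451)/(-451)) = sqrt(sqrt(1/264196 + 337561) - 1/451*(-189)) = sqrt(sqrt(89182265957/264196) + 189/451) = sqrt(sqrt(89182265957)/514 + 189/451) = sqrt(189/451 + sqrt(89182265957)/514)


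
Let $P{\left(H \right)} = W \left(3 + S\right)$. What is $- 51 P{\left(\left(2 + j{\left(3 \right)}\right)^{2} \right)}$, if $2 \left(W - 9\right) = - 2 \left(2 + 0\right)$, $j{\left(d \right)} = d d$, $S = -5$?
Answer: $714$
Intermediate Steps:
$j{\left(d \right)} = d^{2}$
$W = 7$ ($W = 9 + \frac{\left(-2\right) \left(2 + 0\right)}{2} = 9 + \frac{\left(-2\right) 2}{2} = 9 + \frac{1}{2} \left(-4\right) = 9 - 2 = 7$)
$P{\left(H \right)} = -14$ ($P{\left(H \right)} = 7 \left(3 - 5\right) = 7 \left(-2\right) = -14$)
$- 51 P{\left(\left(2 + j{\left(3 \right)}\right)^{2} \right)} = \left(-51\right) \left(-14\right) = 714$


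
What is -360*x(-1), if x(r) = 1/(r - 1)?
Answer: 180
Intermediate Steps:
x(r) = 1/(-1 + r)
-360*x(-1) = -360/(-1 - 1) = -360/(-2) = -360*(-½) = 180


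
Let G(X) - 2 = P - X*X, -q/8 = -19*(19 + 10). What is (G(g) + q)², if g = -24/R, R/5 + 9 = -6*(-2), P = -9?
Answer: 12091421521/625 ≈ 1.9346e+7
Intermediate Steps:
q = 4408 (q = -(-152)*(19 + 10) = -(-152)*29 = -8*(-551) = 4408)
R = 15 (R = -45 + 5*(-6*(-2)) = -45 + 5*12 = -45 + 60 = 15)
g = -8/5 (g = -24/15 = -24*1/15 = -8/5 ≈ -1.6000)
G(X) = -7 - X² (G(X) = 2 + (-9 - X*X) = 2 + (-9 - X²) = -7 - X²)
(G(g) + q)² = ((-7 - (-8/5)²) + 4408)² = ((-7 - 1*64/25) + 4408)² = ((-7 - 64/25) + 4408)² = (-239/25 + 4408)² = (109961/25)² = 12091421521/625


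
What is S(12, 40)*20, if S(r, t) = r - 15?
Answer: -60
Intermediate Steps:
S(r, t) = -15 + r
S(12, 40)*20 = (-15 + 12)*20 = -3*20 = -60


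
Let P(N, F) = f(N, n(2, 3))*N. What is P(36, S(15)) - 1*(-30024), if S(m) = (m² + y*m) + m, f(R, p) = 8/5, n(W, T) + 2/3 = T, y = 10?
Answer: 150408/5 ≈ 30082.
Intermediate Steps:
n(W, T) = -⅔ + T
f(R, p) = 8/5 (f(R, p) = 8*(⅕) = 8/5)
S(m) = m² + 11*m (S(m) = (m² + 10*m) + m = m² + 11*m)
P(N, F) = 8*N/5
P(36, S(15)) - 1*(-30024) = (8/5)*36 - 1*(-30024) = 288/5 + 30024 = 150408/5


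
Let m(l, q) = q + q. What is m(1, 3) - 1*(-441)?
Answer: 447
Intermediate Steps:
m(l, q) = 2*q
m(1, 3) - 1*(-441) = 2*3 - 1*(-441) = 6 + 441 = 447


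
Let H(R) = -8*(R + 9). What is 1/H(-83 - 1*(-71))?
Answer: 1/24 ≈ 0.041667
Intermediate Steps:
H(R) = -72 - 8*R (H(R) = -8*(9 + R) = -72 - 8*R)
1/H(-83 - 1*(-71)) = 1/(-72 - 8*(-83 - 1*(-71))) = 1/(-72 - 8*(-83 + 71)) = 1/(-72 - 8*(-12)) = 1/(-72 + 96) = 1/24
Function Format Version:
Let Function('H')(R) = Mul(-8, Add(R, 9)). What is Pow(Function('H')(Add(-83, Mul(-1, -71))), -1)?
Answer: Rational(1, 24) ≈ 0.041667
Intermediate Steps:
Function('H')(R) = Add(-72, Mul(-8, R)) (Function('H')(R) = Mul(-8, Add(9, R)) = Add(-72, Mul(-8, R)))
Pow(Function('H')(Add(-83, Mul(-1, -71))), -1) = Pow(Add(-72, Mul(-8, Add(-83, Mul(-1, -71)))), -1) = Pow(Add(-72, Mul(-8, Add(-83, 71))), -1) = Pow(Add(-72, Mul(-8, -12)), -1) = Pow(Add(-72, 96), -1) = Pow(24, -1) = Rational(1, 24)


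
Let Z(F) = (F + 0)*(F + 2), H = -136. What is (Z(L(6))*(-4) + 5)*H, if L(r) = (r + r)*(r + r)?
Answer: 11436376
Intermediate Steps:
L(r) = 4*r² (L(r) = (2*r)*(2*r) = 4*r²)
Z(F) = F*(2 + F)
(Z(L(6))*(-4) + 5)*H = (((4*6²)*(2 + 4*6²))*(-4) + 5)*(-136) = (((4*36)*(2 + 4*36))*(-4) + 5)*(-136) = ((144*(2 + 144))*(-4) + 5)*(-136) = ((144*146)*(-4) + 5)*(-136) = (21024*(-4) + 5)*(-136) = (-84096 + 5)*(-136) = -84091*(-136) = 11436376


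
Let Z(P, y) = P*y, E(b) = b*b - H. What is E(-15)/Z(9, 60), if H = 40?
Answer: 37/108 ≈ 0.34259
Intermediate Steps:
E(b) = -40 + b² (E(b) = b*b - 1*40 = b² - 40 = -40 + b²)
E(-15)/Z(9, 60) = (-40 + (-15)²)/((9*60)) = (-40 + 225)/540 = 185*(1/540) = 37/108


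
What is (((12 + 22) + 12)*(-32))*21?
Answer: -30912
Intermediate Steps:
(((12 + 22) + 12)*(-32))*21 = ((34 + 12)*(-32))*21 = (46*(-32))*21 = -1472*21 = -30912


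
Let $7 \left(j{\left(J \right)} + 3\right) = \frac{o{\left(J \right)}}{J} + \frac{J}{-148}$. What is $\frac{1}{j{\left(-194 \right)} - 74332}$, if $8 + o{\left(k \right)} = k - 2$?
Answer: $- \frac{50246}{3735019453} \approx -1.3453 \cdot 10^{-5}$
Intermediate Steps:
$o{\left(k \right)} = -10 + k$ ($o{\left(k \right)} = -8 + \left(k - 2\right) = -8 + \left(-2 + k\right) = -10 + k$)
$j{\left(J \right)} = -3 - \frac{J}{1036} + \frac{-10 + J}{7 J}$ ($j{\left(J \right)} = -3 + \frac{\frac{-10 + J}{J} + \frac{J}{-148}}{7} = -3 + \frac{\frac{-10 + J}{J} + J \left(- \frac{1}{148}\right)}{7} = -3 + \frac{\frac{-10 + J}{J} - \frac{J}{148}}{7} = -3 + \frac{- \frac{J}{148} + \frac{-10 + J}{J}}{7} = -3 - \left(\frac{J}{1036} - \frac{-10 + J}{7 J}\right) = -3 - \frac{J}{1036} + \frac{-10 + J}{7 J}$)
$\frac{1}{j{\left(-194 \right)} - 74332} = \frac{1}{\frac{-1480 - \left(-194\right)^{2} - -574240}{1036 \left(-194\right)} - 74332} = \frac{1}{\frac{1}{1036} \left(- \frac{1}{194}\right) \left(-1480 - 37636 + 574240\right) - 74332} = \frac{1}{\frac{1}{1036} \left(- \frac{1}{194}\right) 535124 - 74332} = \frac{1}{- \frac{133781}{50246} - 74332} = \frac{1}{- \frac{3735019453}{50246}} = - \frac{50246}{3735019453}$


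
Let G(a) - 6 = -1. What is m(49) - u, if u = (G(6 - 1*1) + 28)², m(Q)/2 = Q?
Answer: -991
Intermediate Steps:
m(Q) = 2*Q
G(a) = 5 (G(a) = 6 - 1 = 5)
u = 1089 (u = (5 + 28)² = 33² = 1089)
m(49) - u = 2*49 - 1*1089 = 98 - 1089 = -991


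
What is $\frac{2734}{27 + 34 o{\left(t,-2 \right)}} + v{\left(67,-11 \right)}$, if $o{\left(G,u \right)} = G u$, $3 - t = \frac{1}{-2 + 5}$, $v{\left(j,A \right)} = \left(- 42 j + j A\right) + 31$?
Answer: $- \frac{1637962}{463} \approx -3537.7$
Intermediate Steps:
$v{\left(j,A \right)} = 31 - 42 j + A j$ ($v{\left(j,A \right)} = \left(- 42 j + A j\right) + 31 = 31 - 42 j + A j$)
$t = \frac{8}{3}$ ($t = 3 - \frac{1}{-2 + 5} = 3 - \frac{1}{3} = \frac{8}{3} \approx 2.6667$)
$\frac{2734}{27 + 34 o{\left(t,-2 \right)}} + v{\left(67,-11 \right)} = \frac{2734}{27 + 34 \cdot \frac{8}{3} \left(-2\right)} - 3520 = \frac{2734}{27 + 34 \left(- \frac{16}{3}\right)} - 3520 = \frac{2734}{27 - \frac{544}{3}} - 3520 = \frac{2734}{- \frac{463}{3}} - 3520 = 2734 \left(- \frac{3}{463}\right) - 3520 = - \frac{8202}{463} - 3520 = - \frac{1637962}{463}$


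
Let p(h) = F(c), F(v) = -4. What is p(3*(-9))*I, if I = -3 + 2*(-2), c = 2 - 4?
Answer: 28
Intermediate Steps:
c = -2
p(h) = -4
I = -7 (I = -3 - 4 = -7)
p(3*(-9))*I = -4*(-7) = 28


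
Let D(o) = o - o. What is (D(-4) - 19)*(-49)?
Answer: 931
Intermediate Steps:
D(o) = 0
(D(-4) - 19)*(-49) = (0 - 19)*(-49) = -19*(-49) = 931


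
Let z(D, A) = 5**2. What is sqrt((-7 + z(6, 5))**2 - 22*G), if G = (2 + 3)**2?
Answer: I*sqrt(226) ≈ 15.033*I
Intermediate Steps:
z(D, A) = 25
G = 25 (G = 5**2 = 25)
sqrt((-7 + z(6, 5))**2 - 22*G) = sqrt((-7 + 25)**2 - 22*25) = sqrt(18**2 - 550) = sqrt(324 - 550) = sqrt(-226) = I*sqrt(226)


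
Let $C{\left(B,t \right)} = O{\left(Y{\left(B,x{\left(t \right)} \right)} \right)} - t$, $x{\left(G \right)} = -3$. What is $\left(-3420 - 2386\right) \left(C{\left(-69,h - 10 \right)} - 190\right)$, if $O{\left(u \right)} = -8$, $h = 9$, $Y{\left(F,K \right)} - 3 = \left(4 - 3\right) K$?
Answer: $1143782$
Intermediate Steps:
$Y{\left(F,K \right)} = 3 + K$ ($Y{\left(F,K \right)} = 3 + \left(4 - 3\right) K = 3 + 1 K = 3 + K$)
$C{\left(B,t \right)} = -8 - t$
$\left(-3420 - 2386\right) \left(C{\left(-69,h - 10 \right)} - 190\right) = \left(-3420 - 2386\right) \left(\left(-8 - \left(9 - 10\right)\right) - 190\right) = - 5806 \left(\left(-8 - \left(9 - 10\right)\right) - 190\right) = - 5806 \left(\left(-8 - -1\right) - 190\right) = - 5806 \left(\left(-8 + 1\right) - 190\right) = - 5806 \left(-7 - 190\right) = \left(-5806\right) \left(-197\right) = 1143782$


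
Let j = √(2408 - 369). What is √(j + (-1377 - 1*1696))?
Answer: √(-3073 + √2039) ≈ 55.026*I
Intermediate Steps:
j = √2039 ≈ 45.155
√(j + (-1377 - 1*1696)) = √(√2039 + (-1377 - 1*1696)) = √(√2039 + (-1377 - 1696)) = √(√2039 - 3073) = √(-3073 + √2039)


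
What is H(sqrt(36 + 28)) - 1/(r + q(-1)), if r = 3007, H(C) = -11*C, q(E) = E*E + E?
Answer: -264617/3007 ≈ -88.000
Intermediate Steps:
q(E) = E + E**2 (q(E) = E**2 + E = E + E**2)
H(sqrt(36 + 28)) - 1/(r + q(-1)) = -11*sqrt(36 + 28) - 1/(3007 - (1 - 1)) = -11*sqrt(64) - 1/(3007 - 1*0) = -11*8 - 1/(3007 + 0) = -88 - 1/3007 = -264617/3007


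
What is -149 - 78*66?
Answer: -5297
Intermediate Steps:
-149 - 78*66 = -149 - 5148 = -5297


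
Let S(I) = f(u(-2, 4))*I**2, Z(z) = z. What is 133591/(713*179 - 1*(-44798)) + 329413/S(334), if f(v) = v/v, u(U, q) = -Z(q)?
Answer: 71701914121/19235043300 ≈ 3.7277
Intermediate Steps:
u(U, q) = -q
f(v) = 1
S(I) = I**2 (S(I) = 1*I**2 = I**2)
133591/(713*179 - 1*(-44798)) + 329413/S(334) = 133591/(713*179 - 1*(-44798)) + 329413/(334**2) = 133591/(127627 + 44798) + 329413/111556 = 133591/172425 + 329413*(1/111556) = 133591*(1/172425) + 329413/111556 = 133591/172425 + 329413/111556 = 71701914121/19235043300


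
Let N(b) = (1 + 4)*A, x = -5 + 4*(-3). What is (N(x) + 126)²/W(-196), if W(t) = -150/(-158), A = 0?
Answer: 418068/25 ≈ 16723.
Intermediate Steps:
x = -17 (x = -5 - 12 = -17)
W(t) = 75/79 (W(t) = -150*(-1/158) = 75/79)
N(b) = 0 (N(b) = (1 + 4)*0 = 5*0 = 0)
(N(x) + 126)²/W(-196) = (0 + 126)²/(75/79) = 126²*(79/75) = 15876*(79/75) = 418068/25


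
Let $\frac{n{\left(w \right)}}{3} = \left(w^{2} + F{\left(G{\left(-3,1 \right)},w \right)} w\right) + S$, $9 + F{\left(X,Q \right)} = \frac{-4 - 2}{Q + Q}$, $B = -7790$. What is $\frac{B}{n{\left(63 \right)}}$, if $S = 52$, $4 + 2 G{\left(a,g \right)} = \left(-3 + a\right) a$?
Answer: $- \frac{7790}{10353} \approx -0.75244$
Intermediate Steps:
$G{\left(a,g \right)} = -2 + \frac{a \left(-3 + a\right)}{2}$ ($G{\left(a,g \right)} = -2 + \frac{\left(-3 + a\right) a}{2} = -2 + \frac{a \left(-3 + a\right)}{2}$)
$F{\left(X,Q \right)} = -9 - \frac{3}{Q}$ ($F{\left(X,Q \right)} = -9 + \frac{-4 - 2}{Q + Q} = -9 - \frac{6}{2 Q} = -9 - 6 \frac{1}{2 Q} = -9 - \frac{3}{Q}$)
$n{\left(w \right)} = 156 + 3 w^{2} + 3 w \left(-9 - \frac{3}{w}\right)$ ($n{\left(w \right)} = 3 \left(\left(w^{2} + \left(-9 - \frac{3}{w}\right) w\right) + 52\right) = 3 \left(\left(w^{2} + w \left(-9 - \frac{3}{w}\right)\right) + 52\right) = 3 \left(52 + w^{2} + w \left(-9 - \frac{3}{w}\right)\right) = 156 + 3 w^{2} + 3 w \left(-9 - \frac{3}{w}\right)$)
$\frac{B}{n{\left(63 \right)}} = - \frac{7790}{147 - 1701 + 3 \cdot 63^{2}} = - \frac{7790}{147 - 1701 + 3 \cdot 3969} = - \frac{7790}{147 - 1701 + 11907} = - \frac{7790}{10353}$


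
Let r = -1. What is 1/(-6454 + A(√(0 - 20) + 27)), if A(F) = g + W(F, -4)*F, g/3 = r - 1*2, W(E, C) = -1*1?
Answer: I/(2*(√5 - 3245*I)) ≈ -0.00015408 + 1.0618e-7*I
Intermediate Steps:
W(E, C) = -1
g = -9 (g = 3*(-1 - 1*2) = 3*(-1 - 2) = 3*(-3) = -9)
A(F) = -9 - F
1/(-6454 + A(√(0 - 20) + 27)) = 1/(-6454 + (-9 - (√(0 - 20) + 27))) = 1/(-6454 + (-9 - (√(-20) + 27))) = 1/(-6454 + (-9 - (2*I*√5 + 27))) = 1/(-6454 + (-9 - (27 + 2*I*√5))) = 1/(-6454 + (-9 + (-27 - 2*I*√5))) = 1/(-6454 + (-36 - 2*I*√5)) = 1/(-6490 - 2*I*√5)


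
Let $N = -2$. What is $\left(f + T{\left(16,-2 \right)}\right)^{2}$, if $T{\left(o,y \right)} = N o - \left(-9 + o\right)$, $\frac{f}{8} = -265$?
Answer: $4661281$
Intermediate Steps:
$f = -2120$ ($f = 8 \left(-265\right) = -2120$)
$T{\left(o,y \right)} = 9 - 3 o$ ($T{\left(o,y \right)} = - 2 o - \left(-9 + o\right) = 9 - 3 o$)
$\left(f + T{\left(16,-2 \right)}\right)^{2} = \left(-2120 + \left(9 - 48\right)\right)^{2} = \left(-2120 - 39\right)^{2} = \left(-2159\right)^{2} = 4661281$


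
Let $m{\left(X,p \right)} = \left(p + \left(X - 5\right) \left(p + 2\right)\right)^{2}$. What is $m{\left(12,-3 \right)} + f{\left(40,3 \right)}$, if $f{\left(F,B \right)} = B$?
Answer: $103$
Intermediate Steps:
$m{\left(X,p \right)} = \left(p + \left(-5 + X\right) \left(2 + p\right)\right)^{2}$
$m{\left(12,-3 \right)} + f{\left(40,3 \right)} = \left(-10 - -12 + 2 \cdot 12 + 12 \left(-3\right)\right)^{2} + 3 = \left(-10 + 12 + 24 - 36\right)^{2} + 3 = \left(-10\right)^{2} + 3 = 100 + 3 = 103$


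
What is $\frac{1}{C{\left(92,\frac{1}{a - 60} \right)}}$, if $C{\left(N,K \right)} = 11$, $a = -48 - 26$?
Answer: $\frac{1}{11} \approx 0.090909$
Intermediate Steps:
$a = -74$ ($a = -48 - 26 = -74$)
$\frac{1}{C{\left(92,\frac{1}{a - 60} \right)}} = \frac{1}{11}$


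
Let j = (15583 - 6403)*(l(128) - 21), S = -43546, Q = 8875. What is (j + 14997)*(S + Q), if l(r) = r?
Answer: -34575897447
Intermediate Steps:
j = 982260 (j = (15583 - 6403)*(128 - 21) = 9180*107 = 982260)
(j + 14997)*(S + Q) = (982260 + 14997)*(-43546 + 8875) = 997257*(-34671) = -34575897447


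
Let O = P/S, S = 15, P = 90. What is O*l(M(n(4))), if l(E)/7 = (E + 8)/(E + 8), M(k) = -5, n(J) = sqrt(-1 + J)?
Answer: 42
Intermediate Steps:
l(E) = 7 (l(E) = 7*((E + 8)/(E + 8)) = 7*((8 + E)/(8 + E)) = 7*1 = 7)
O = 6 (O = 90/15 = 90*(1/15) = 6)
O*l(M(n(4))) = 6*7 = 42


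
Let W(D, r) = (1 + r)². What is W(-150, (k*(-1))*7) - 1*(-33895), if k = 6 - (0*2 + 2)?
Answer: 34624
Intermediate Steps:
k = 4 (k = 6 - (0 + 2) = 6 - 1*2 = 6 - 2 = 4)
W(-150, (k*(-1))*7) - 1*(-33895) = (1 + (4*(-1))*7)² - 1*(-33895) = (1 - 4*7)² + 33895 = (1 - 28)² + 33895 = (-27)² + 33895 = 729 + 33895 = 34624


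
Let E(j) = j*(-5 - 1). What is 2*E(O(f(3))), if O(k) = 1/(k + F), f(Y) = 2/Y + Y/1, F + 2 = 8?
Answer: -36/29 ≈ -1.2414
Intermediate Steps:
F = 6 (F = -2 + 8 = 6)
f(Y) = Y + 2/Y (f(Y) = 2/Y + Y*1 = 2/Y + Y = Y + 2/Y)
O(k) = 1/(6 + k) (O(k) = 1/(k + 6) = 1/(6 + k))
E(j) = -6*j (E(j) = j*(-6) = -6*j)
2*E(O(f(3))) = 2*(-6/(6 + (3 + 2/3))) = 2*(-6/(6 + (3 + 2*(⅓)))) = 2*(-6/(6 + (3 + ⅔))) = 2*(-6/(6 + 11/3)) = 2*(-6/29/3) = 2*(-6*3/29) = 2*(-18/29) = -36/29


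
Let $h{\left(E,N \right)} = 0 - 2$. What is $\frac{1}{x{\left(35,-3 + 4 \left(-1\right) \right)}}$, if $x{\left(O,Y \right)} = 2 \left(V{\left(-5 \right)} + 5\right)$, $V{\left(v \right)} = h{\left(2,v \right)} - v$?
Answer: $\frac{1}{16} \approx 0.0625$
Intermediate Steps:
$h{\left(E,N \right)} = -2$
$V{\left(v \right)} = -2 - v$
$x{\left(O,Y \right)} = 16$ ($x{\left(O,Y \right)} = 2 \left(\left(-2 - -5\right) + 5\right) = 2 \left(\left(-2 + 5\right) + 5\right) = 2 \left(3 + 5\right) = 2 \cdot 8 = 16$)
$\frac{1}{x{\left(35,-3 + 4 \left(-1\right) \right)}} = \frac{1}{16}$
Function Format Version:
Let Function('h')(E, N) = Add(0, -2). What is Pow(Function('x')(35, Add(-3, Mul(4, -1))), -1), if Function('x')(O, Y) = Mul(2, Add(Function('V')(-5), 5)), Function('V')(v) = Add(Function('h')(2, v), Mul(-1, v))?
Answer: Rational(1, 16) ≈ 0.062500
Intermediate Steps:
Function('h')(E, N) = -2
Function('V')(v) = Add(-2, Mul(-1, v))
Function('x')(O, Y) = 16 (Function('x')(O, Y) = Mul(2, Add(Add(-2, Mul(-1, -5)), 5)) = Mul(2, Add(Add(-2, 5), 5)) = Mul(2, Add(3, 5)) = Mul(2, 8) = 16)
Pow(Function('x')(35, Add(-3, Mul(4, -1))), -1) = Pow(16, -1) = Rational(1, 16)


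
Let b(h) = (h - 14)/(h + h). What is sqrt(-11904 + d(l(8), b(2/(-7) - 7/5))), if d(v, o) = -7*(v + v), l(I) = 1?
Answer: I*sqrt(11918) ≈ 109.17*I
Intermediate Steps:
b(h) = (-14 + h)/(2*h) (b(h) = (-14 + h)/((2*h)) = (-14 + h)*(1/(2*h)) = (-14 + h)/(2*h))
d(v, o) = -14*v
sqrt(-11904 + d(l(8), b(2/(-7) - 7/5))) = sqrt(-11904 - 14*1) = sqrt(-11904 - 14) = sqrt(-11918) = I*sqrt(11918)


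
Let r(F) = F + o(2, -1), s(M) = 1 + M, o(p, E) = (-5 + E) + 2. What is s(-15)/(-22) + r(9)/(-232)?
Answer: 1569/2552 ≈ 0.61481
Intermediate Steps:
o(p, E) = -3 + E
r(F) = -4 + F (r(F) = F + (-3 - 1) = F - 4 = -4 + F)
s(-15)/(-22) + r(9)/(-232) = (1 - 15)/(-22) + (-4 + 9)/(-232) = -14*(-1/22) + 5*(-1/232) = 7/11 - 5/232 = 1569/2552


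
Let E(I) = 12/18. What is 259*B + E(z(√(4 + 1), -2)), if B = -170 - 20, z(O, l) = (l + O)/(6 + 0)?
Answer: -147628/3 ≈ -49209.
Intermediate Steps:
z(O, l) = O/6 + l/6 (z(O, l) = (O + l)/6 = (O + l)*(⅙) = O/6 + l/6)
B = -190
E(I) = ⅔ (E(I) = 12*(1/18) = ⅔)
259*B + E(z(√(4 + 1), -2)) = 259*(-190) + ⅔ = -49210 + ⅔ = -147628/3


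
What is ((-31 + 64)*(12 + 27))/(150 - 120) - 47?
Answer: -41/10 ≈ -4.1000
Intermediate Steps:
((-31 + 64)*(12 + 27))/(150 - 120) - 47 = (33*39)/30 - 47 = 1287*(1/30) - 47 = 429/10 - 47 = -41/10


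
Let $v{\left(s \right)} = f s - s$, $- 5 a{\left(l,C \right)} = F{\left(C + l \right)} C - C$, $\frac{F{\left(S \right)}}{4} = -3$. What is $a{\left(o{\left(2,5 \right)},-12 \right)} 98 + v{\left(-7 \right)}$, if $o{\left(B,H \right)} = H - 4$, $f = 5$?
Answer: $- \frac{15428}{5} \approx -3085.6$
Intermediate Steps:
$F{\left(S \right)} = -12$ ($F{\left(S \right)} = 4 \left(-3\right) = -12$)
$o{\left(B,H \right)} = -4 + H$
$a{\left(l,C \right)} = \frac{13 C}{5}$ ($a{\left(l,C \right)} = - \frac{- 12 C - C}{5} = - \frac{\left(-13\right) C}{5} = \frac{13 C}{5}$)
$v{\left(s \right)} = 4 s$ ($v{\left(s \right)} = 5 s - s = 4 s$)
$a{\left(o{\left(2,5 \right)},-12 \right)} 98 + v{\left(-7 \right)} = \frac{13}{5} \left(-12\right) 98 + 4 \left(-7\right) = \left(- \frac{156}{5}\right) 98 - 28 = - \frac{15288}{5} - 28 = - \frac{15428}{5}$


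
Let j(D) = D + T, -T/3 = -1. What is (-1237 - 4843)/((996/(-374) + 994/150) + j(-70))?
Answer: 42636000/442043 ≈ 96.452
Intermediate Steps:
T = 3 (T = -3*(-1) = 3)
j(D) = 3 + D (j(D) = D + 3 = 3 + D)
(-1237 - 4843)/((996/(-374) + 994/150) + j(-70)) = (-1237 - 4843)/((996/(-374) + 994/150) + (3 - 70)) = -6080/((996*(-1/374) + 994*(1/150)) - 67) = -6080/((-498/187 + 497/75) - 67) = -6080/(55589/14025 - 67) = -6080/(-884086/14025) = -6080*(-14025/884086) = 42636000/442043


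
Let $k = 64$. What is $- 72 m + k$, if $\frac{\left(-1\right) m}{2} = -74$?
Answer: $-10592$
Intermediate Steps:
$m = 148$ ($m = \left(-2\right) \left(-74\right) = 148$)
$- 72 m + k = \left(-72\right) 148 + 64 = -10656 + 64 = -10592$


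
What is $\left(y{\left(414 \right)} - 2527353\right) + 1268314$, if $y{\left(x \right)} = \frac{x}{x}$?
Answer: $-1259038$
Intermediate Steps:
$y{\left(x \right)} = 1$
$\left(y{\left(414 \right)} - 2527353\right) + 1268314 = \left(1 - 2527353\right) + 1268314 = -2527352 + 1268314 = -1259038$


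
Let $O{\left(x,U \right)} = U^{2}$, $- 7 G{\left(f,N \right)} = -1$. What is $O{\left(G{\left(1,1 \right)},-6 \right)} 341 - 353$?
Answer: $11923$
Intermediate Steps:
$G{\left(f,N \right)} = \frac{1}{7}$ ($G{\left(f,N \right)} = \left(- \frac{1}{7}\right) \left(-1\right) = \frac{1}{7}$)
$O{\left(G{\left(1,1 \right)},-6 \right)} 341 - 353 = \left(-6\right)^{2} \cdot 341 - 353 = 36 \cdot 341 - 353 = 12276 - 353 = 11923$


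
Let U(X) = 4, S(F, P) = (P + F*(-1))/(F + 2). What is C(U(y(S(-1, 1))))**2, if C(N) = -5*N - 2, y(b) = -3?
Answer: 484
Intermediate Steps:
S(F, P) = (P - F)/(2 + F)
C(N) = -2 - 5*N
C(U(y(S(-1, 1))))**2 = (-2 - 5*4)**2 = (-2 - 20)**2 = (-22)**2 = 484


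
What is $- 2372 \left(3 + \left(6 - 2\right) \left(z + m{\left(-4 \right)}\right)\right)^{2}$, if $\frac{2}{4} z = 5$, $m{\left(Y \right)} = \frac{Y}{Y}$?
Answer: $-5239748$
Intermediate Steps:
$m{\left(Y \right)} = 1$
$z = 10$ ($z = 2 \cdot 5 = 10$)
$- 2372 \left(3 + \left(6 - 2\right) \left(z + m{\left(-4 \right)}\right)\right)^{2} = - 2372 \left(3 + \left(6 - 2\right) \left(10 + 1\right)\right)^{2} = - 2372 \left(3 + 4 \cdot 11\right)^{2} = - 2372 \left(3 + 44\right)^{2} = - 2372 \cdot 47^{2} = \left(-2372\right) 2209 = -5239748$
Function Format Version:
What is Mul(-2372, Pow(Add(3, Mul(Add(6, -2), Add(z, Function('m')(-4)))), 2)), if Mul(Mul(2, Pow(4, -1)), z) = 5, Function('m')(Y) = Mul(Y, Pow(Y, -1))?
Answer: -5239748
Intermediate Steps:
Function('m')(Y) = 1
z = 10 (z = Mul(2, 5) = 10)
Mul(-2372, Pow(Add(3, Mul(Add(6, -2), Add(z, Function('m')(-4)))), 2)) = Mul(-2372, Pow(Add(3, Mul(Add(6, -2), Add(10, 1))), 2)) = Mul(-2372, Pow(Add(3, Mul(4, 11)), 2)) = Mul(-2372, Pow(Add(3, 44), 2)) = Mul(-2372, Pow(47, 2)) = Mul(-2372, 2209) = -5239748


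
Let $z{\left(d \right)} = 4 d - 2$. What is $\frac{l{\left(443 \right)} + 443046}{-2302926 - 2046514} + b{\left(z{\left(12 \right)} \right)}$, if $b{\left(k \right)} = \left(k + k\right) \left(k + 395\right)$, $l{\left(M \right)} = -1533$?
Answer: $\frac{176465038167}{4349440} \approx 40572.0$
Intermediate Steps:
$z{\left(d \right)} = -2 + 4 d$
$b{\left(k \right)} = 2 k \left(395 + k\right)$
$\frac{l{\left(443 \right)} + 443046}{-2302926 - 2046514} + b{\left(z{\left(12 \right)} \right)} = \frac{-1533 + 443046}{-2302926 - 2046514} + 2 \left(-2 + 4 \cdot 12\right) \left(395 + \left(-2 + 4 \cdot 12\right)\right) = \frac{441513}{-4349440} + 2 \left(-2 + 48\right) \left(395 + \left(-2 + 48\right)\right) = 441513 \left(- \frac{1}{4349440}\right) + 2 \cdot 46 \left(395 + 46\right) = - \frac{441513}{4349440} + 2 \cdot 46 \cdot 441 = - \frac{441513}{4349440} + 40572 = \frac{176465038167}{4349440}$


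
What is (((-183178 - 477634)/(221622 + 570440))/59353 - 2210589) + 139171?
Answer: -48689980822763580/23505627943 ≈ -2.0714e+6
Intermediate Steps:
(((-183178 - 477634)/(221622 + 570440))/59353 - 2210589) + 139171 = (-660812/792062*(1/59353) - 2210589) + 139171 = (-660812*1/792062*(1/59353) - 2210589) + 139171 = (-330406/396031*1/59353 - 2210589) + 139171 = (-330406/23505627943 - 2210589) + 139171 = -51961282569218833/23505627943 + 139171 = -48689980822763580/23505627943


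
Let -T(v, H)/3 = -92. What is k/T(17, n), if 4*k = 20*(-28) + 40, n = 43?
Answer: -65/138 ≈ -0.47101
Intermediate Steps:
T(v, H) = 276 (T(v, H) = -3*(-92) = 276)
k = -130 (k = (20*(-28) + 40)/4 = (-560 + 40)/4 = (¼)*(-520) = -130)
k/T(17, n) = -130/276 = -130*1/276 = -65/138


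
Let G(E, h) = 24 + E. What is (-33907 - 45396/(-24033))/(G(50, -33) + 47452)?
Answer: -271613845/380730786 ≈ -0.71340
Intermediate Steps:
(-33907 - 45396/(-24033))/(G(50, -33) + 47452) = (-33907 - 45396/(-24033))/((24 + 50) + 47452) = (-33907 - 45396*(-1/24033))/(74 + 47452) = (-33907 + 15132/8011)/47526 = -271613845/8011*1/47526 = -271613845/380730786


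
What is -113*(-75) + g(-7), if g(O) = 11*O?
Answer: 8398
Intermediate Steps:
-113*(-75) + g(-7) = -113*(-75) + 11*(-7) = 8475 - 77 = 8398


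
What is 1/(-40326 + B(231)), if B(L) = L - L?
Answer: -1/40326 ≈ -2.4798e-5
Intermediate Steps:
B(L) = 0
1/(-40326 + B(231)) = 1/(-40326 + 0) = 1/(-40326) = -1/40326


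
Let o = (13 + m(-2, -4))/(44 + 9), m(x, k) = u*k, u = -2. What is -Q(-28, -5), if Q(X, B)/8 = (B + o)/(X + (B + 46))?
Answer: 1952/689 ≈ 2.8331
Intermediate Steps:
m(x, k) = -2*k
o = 21/53 (o = (13 - 2*(-4))/(44 + 9) = (13 + 8)/53 = 21*(1/53) = 21/53 ≈ 0.39623)
Q(X, B) = 8*(21/53 + B)/(46 + B + X) (Q(X, B) = 8*((B + 21/53)/(X + (B + 46))) = 8*((21/53 + B)/(X + (46 + B))) = 8*((21/53 + B)/(46 + B + X)) = 8*(21/53 + B)/(46 + B + X))
-Q(-28, -5) = -(168/53 + 8*(-5))/(46 - 5 - 28) = -(168/53 - 40)/13 = -(-1952)/(13*53) = -1*(-1952/689) = 1952/689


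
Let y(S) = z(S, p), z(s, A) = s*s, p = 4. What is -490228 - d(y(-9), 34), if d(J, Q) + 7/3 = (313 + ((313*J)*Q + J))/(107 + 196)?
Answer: -149400773/303 ≈ -4.9307e+5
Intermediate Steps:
z(s, A) = s²
y(S) = S²
d(J, Q) = -394/303 + J/303 + 313*J*Q/303 (d(J, Q) = -7/3 + (313 + ((313*J)*Q + J))/(107 + 196) = -7/3 + (313 + (313*J*Q + J))/303 = -7/3 + (313 + (J + 313*J*Q))*(1/303) = -7/3 + (313 + J + 313*J*Q)*(1/303) = -7/3 + (313/303 + J/303 + 313*J*Q/303) = -394/303 + J/303 + 313*J*Q/303)
-490228 - d(y(-9), 34) = -490228 - (-394/303 + (1/303)*(-9)² + (313/303)*(-9)²*34) = -490228 - (-394/303 + (1/303)*81 + (313/303)*81*34) = -490228 - (-394/303 + 27/101 + 287334/101) = -490228 - 1*861689/303 = -490228 - 861689/303 = -149400773/303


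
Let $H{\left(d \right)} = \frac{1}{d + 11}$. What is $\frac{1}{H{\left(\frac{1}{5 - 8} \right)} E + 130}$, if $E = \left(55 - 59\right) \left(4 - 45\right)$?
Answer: $\frac{8}{1163} \approx 0.0068788$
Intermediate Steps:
$E = 164$ ($E = \left(-4\right) \left(-41\right) = 164$)
$H{\left(d \right)} = \frac{1}{11 + d}$
$\frac{1}{H{\left(\frac{1}{5 - 8} \right)} E + 130} = \frac{1}{\frac{1}{11 + \frac{1}{5 - 8}} \cdot 164 + 130} = \frac{1}{\frac{1}{11 + \frac{1}{-3}} \cdot 164 + 130} = \frac{1}{\frac{1}{11 - \frac{1}{3}} \cdot 164 + 130} = \frac{1}{\frac{1}{\frac{32}{3}} \cdot 164 + 130} = \frac{1}{\frac{3}{32} \cdot 164 + 130} = \frac{1}{\frac{123}{8} + 130} = \frac{1}{\frac{1163}{8}} = \frac{8}{1163}$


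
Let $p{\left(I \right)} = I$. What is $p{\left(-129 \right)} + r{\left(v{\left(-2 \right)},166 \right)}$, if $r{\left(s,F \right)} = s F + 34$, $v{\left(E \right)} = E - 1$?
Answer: $-593$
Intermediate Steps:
$v{\left(E \right)} = -1 + E$
$r{\left(s,F \right)} = 34 + F s$ ($r{\left(s,F \right)} = F s + 34 = 34 + F s$)
$p{\left(-129 \right)} + r{\left(v{\left(-2 \right)},166 \right)} = -129 + \left(34 + 166 \left(-1 - 2\right)\right) = -129 + \left(34 + 166 \left(-3\right)\right) = -129 + \left(34 - 498\right) = -129 - 464 = -593$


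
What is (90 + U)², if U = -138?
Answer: 2304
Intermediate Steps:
(90 + U)² = (90 - 138)² = (-48)² = 2304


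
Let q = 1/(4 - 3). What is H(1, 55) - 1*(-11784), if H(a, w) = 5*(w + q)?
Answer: 12064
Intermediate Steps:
q = 1 (q = 1/1 = 1)
H(a, w) = 5 + 5*w (H(a, w) = 5*(w + 1) = 5*(1 + w) = 5 + 5*w)
H(1, 55) - 1*(-11784) = (5 + 5*55) - 1*(-11784) = (5 + 275) + 11784 = 280 + 11784 = 12064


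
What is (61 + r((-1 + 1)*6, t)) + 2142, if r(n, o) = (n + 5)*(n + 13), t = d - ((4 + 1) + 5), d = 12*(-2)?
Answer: 2268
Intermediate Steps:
d = -24
t = -34 (t = -24 - ((4 + 1) + 5) = -24 - (5 + 5) = -24 - 1*10 = -24 - 10 = -34)
r(n, o) = (5 + n)*(13 + n)
(61 + r((-1 + 1)*6, t)) + 2142 = (61 + (65 + ((-1 + 1)*6)**2 + 18*((-1 + 1)*6))) + 2142 = (61 + (65 + (0*6)**2 + 18*(0*6))) + 2142 = (61 + (65 + 0**2 + 18*0)) + 2142 = (61 + (65 + 0 + 0)) + 2142 = (61 + 65) + 2142 = 126 + 2142 = 2268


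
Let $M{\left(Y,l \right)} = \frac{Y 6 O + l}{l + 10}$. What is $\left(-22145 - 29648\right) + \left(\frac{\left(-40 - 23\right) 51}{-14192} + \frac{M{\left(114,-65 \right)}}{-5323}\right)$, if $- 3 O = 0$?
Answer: $- \frac{43038975481275}{830984176} \approx -51793.0$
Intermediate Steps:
$O = 0$ ($O = \left(- \frac{1}{3}\right) 0 = 0$)
$M{\left(Y,l \right)} = \frac{l}{10 + l}$ ($M{\left(Y,l \right)} = \frac{Y 6 \cdot 0 + l}{l + 10} = \frac{6 Y 0 + l}{10 + l} = \frac{0 + l}{10 + l} = \frac{l}{10 + l}$)
$\left(-22145 - 29648\right) + \left(\frac{\left(-40 - 23\right) 51}{-14192} + \frac{M{\left(114,-65 \right)}}{-5323}\right) = \left(-22145 - 29648\right) + \left(\frac{\left(-40 - 23\right) 51}{-14192} + \frac{\left(-65\right) \frac{1}{10 - 65}}{-5323}\right) = -51793 + \left(\left(-63\right) 51 \left(- \frac{1}{14192}\right) + - \frac{65}{-55} \left(- \frac{1}{5323}\right)\right) = -51793 + \left(\left(-3213\right) \left(- \frac{1}{14192}\right) + \left(-65\right) \left(- \frac{1}{55}\right) \left(- \frac{1}{5323}\right)\right) = -51793 + \left(\frac{3213}{14192} + \frac{13}{11} \left(- \frac{1}{5323}\right)\right) = -51793 + \left(\frac{3213}{14192} - \frac{13}{58553}\right) = -51793 + \frac{187946293}{830984176} = - \frac{43038975481275}{830984176}$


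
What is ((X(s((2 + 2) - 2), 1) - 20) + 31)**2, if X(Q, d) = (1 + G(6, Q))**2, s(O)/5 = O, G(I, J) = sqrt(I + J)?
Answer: 1296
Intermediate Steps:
s(O) = 5*O
X(Q, d) = (1 + sqrt(6 + Q))**2
((X(s((2 + 2) - 2), 1) - 20) + 31)**2 = (((1 + sqrt(6 + 5*((2 + 2) - 2)))**2 - 20) + 31)**2 = (((1 + sqrt(6 + 5*(4 - 2)))**2 - 20) + 31)**2 = (((1 + sqrt(6 + 5*2))**2 - 20) + 31)**2 = (((1 + sqrt(6 + 10))**2 - 20) + 31)**2 = (((1 + sqrt(16))**2 - 20) + 31)**2 = (((1 + 4)**2 - 20) + 31)**2 = ((5**2 - 20) + 31)**2 = ((25 - 20) + 31)**2 = (5 + 31)**2 = 36**2 = 1296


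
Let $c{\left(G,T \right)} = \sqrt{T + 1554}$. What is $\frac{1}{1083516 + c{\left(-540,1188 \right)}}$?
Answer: $\frac{180586}{195667819919} - \frac{\sqrt{2742}}{1174006919514} \approx 9.2288 \cdot 10^{-7}$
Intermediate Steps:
$c{\left(G,T \right)} = \sqrt{1554 + T}$
$\frac{1}{1083516 + c{\left(-540,1188 \right)}} = \frac{1}{1083516 + \sqrt{1554 + 1188}} = \frac{1}{1083516 + \sqrt{2742}}$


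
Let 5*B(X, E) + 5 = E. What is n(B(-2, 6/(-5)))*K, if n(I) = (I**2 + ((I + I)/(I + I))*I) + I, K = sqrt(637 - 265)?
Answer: -1178*sqrt(93)/625 ≈ -18.176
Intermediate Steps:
B(X, E) = -1 + E/5
K = 2*sqrt(93) (K = sqrt(372) = 2*sqrt(93) ≈ 19.287)
n(I) = I**2 + 2*I (n(I) = (I**2 + ((2*I)/((2*I)))*I) + I = (I**2 + ((2*I)*(1/(2*I)))*I) + I = (I**2 + 1*I) + I = (I**2 + I) + I = (I + I**2) + I = I**2 + 2*I)
n(B(-2, 6/(-5)))*K = ((-1 + (6/(-5))/5)*(2 + (-1 + (6/(-5))/5)))*(2*sqrt(93)) = ((-1 + (6*(-1/5))/5)*(2 + (-1 + (6*(-1/5))/5)))*(2*sqrt(93)) = ((-1 + (1/5)*(-6/5))*(2 + (-1 + (1/5)*(-6/5))))*(2*sqrt(93)) = ((-1 - 6/25)*(2 + (-1 - 6/25)))*(2*sqrt(93)) = (-31*(2 - 31/25)/25)*(2*sqrt(93)) = (-31/25*19/25)*(2*sqrt(93)) = -1178*sqrt(93)/625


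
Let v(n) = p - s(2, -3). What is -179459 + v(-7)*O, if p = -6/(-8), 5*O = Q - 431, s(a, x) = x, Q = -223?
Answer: -359899/2 ≈ -1.7995e+5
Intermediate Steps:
O = -654/5 (O = (-223 - 431)/5 = (⅕)*(-654) = -654/5 ≈ -130.80)
p = ¾ (p = -6*(-⅛) = ¾ ≈ 0.75000)
v(n) = 15/4 (v(n) = ¾ - 1*(-3) = ¾ + 3 = 15/4)
-179459 + v(-7)*O = -179459 + (15/4)*(-654/5) = -179459 - 981/2 = -359899/2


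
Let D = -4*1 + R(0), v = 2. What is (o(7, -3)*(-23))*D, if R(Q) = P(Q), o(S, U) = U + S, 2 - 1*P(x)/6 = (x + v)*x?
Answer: -736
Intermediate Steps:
P(x) = 12 - 6*x*(2 + x) (P(x) = 12 - 6*(x + 2)*x = 12 - 6*(2 + x)*x = 12 - 6*x*(2 + x))
o(S, U) = S + U
R(Q) = 12 - 12*Q - 6*Q²
D = 8 (D = -4*1 + (12 - 12*0 - 6*0²) = -4 + (12 + 0 - 6*0) = -4 + (12 + 0 + 0) = -4 + 12 = 8)
(o(7, -3)*(-23))*D = ((7 - 3)*(-23))*8 = (4*(-23))*8 = -92*8 = -736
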